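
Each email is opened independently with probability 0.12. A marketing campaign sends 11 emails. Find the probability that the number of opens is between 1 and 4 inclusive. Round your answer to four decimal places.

0.7488

X ~ Binomial(11, 0.12); P(1 ≤ X ≤ 4) = Σ C(11,k) p^k (1−p)^(11−k) over k:
  k=1: C(11,1)·0.12^1·0.88^10 = 0.367621
  k=2: C(11,2)·0.12^2·0.88^9 = 0.250651
  k=3: C(11,3)·0.12^3·0.88^8 = 0.102539
  k=4: C(11,4)·0.12^4·0.88^7 = 0.027965
Total = 0.748776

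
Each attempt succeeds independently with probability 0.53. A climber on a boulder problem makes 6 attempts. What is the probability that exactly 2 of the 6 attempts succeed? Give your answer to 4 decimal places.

X ~ Binomial(n=6, p=0.53).
P(X=2) = C(6,2) · p^2 · (1−p)^4
= 15 · 0.2809 · 0.048797 = 0.205605

0.2056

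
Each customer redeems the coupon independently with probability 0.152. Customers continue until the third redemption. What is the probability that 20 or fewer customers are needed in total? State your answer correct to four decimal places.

0.6048

Finishing within 20 customers ⇔ at least 3 successes in the first 20. With X ~ Binomial(20, 0.152), P(Y ≤ 20) = 1 − P(X ≤ 2).
  k=0: C(20,0)·0.152^0·0.848^20 = 0.036976
  k=1: C(20,1)·0.152^1·0.848^19 = 0.132555
  k=2: C(20,2)·0.152^2·0.848^18 = 0.225718
1 − 0.395248 = 0.604752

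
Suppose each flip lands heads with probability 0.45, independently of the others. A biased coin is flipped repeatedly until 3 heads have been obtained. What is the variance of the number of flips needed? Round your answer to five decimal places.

Y = total flips until the third success; negative binomial with r=3, p=0.45.
Var(Y) = r(1−p)/p² = 3·0.55 / 0.45² = 8.1481481

8.14815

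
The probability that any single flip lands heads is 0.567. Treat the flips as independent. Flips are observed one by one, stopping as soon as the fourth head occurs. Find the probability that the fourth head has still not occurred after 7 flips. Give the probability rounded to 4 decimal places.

0.3560

Needing more than 7 flips ⇔ fewer than 4 successes in the first 7. With X ~ Binomial(7, 0.567), P(Y > 7) = P(X ≤ 3).
  k=0: C(7,0)·0.567^0·0.433^7 = 0.002854
  k=1: C(7,1)·0.567^1·0.433^6 = 0.026158
  k=2: C(7,2)·0.567^2·0.433^5 = 0.102760
  k=3: C(7,3)·0.567^3·0.433^4 = 0.224269
P(X ≤ 3) = 0.356041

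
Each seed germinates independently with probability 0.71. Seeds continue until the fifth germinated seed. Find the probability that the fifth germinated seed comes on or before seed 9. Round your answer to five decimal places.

0.91298

Finishing within 9 seeds ⇔ at least 5 successes in the first 9. With X ~ Binomial(9, 0.71), P(Y ≤ 9) = 1 − P(X ≤ 4).
  k=0: C(9,0)·0.71^0·0.29^9 = 0.0000145
  k=1: C(9,1)·0.71^1·0.29^8 = 0.0003197
  k=2: C(9,2)·0.71^2·0.29^7 = 0.0031304
  k=3: C(9,3)·0.71^3·0.29^6 = 0.0178831
  k=4: C(9,4)·0.71^4·0.29^5 = 0.0656741
1 − 0.0870218 = 0.9129782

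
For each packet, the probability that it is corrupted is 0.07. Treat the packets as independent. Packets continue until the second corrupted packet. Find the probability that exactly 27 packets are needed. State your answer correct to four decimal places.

0.0208

Y = trial on which the second success occurs; negative binomial, r=2, p=0.07.
P(Y=27) = C(26,1) · p^2 · (1−p)^25
= 26 · 0.0049 · 0.16296 = 0.020761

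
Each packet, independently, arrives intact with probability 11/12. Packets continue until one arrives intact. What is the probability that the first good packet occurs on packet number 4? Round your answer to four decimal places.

0.0005

Geometric (trials to first success), p = 0.916667.
P(Y = 4) = (1−p)^3 · p = 0.0005787 · 0.916667 = 0.000530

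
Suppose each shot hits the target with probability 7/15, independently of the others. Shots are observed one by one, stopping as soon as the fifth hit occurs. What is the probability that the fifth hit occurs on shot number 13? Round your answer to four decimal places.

Y = trial on which the fifth success occurs; negative binomial, r=5, p=0.466667.
P(Y=13) = C(12,4) · p^5 · (1−p)^8
= 495 · 0.022133 · 0.0065462 = 0.071718

0.0717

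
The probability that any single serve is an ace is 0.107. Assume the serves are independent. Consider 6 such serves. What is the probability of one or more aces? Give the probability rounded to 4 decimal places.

0.4929

P(at least one) = 1 − P(none) = 1 − (1 − 0.107)^6
= 1 − 0.507118 = 0.492882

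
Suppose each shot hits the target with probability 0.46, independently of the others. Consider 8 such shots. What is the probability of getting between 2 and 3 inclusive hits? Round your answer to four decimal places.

0.3972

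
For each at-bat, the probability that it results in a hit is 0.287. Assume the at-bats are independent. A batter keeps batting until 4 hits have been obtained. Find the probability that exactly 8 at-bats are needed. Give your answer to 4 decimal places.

Y = trial on which the fourth success occurs; negative binomial, r=4, p=0.287.
P(Y=8) = C(7,3) · p^4 · (1−p)^4
= 35 · 0.0067847 · 0.25844 = 0.061370

0.0614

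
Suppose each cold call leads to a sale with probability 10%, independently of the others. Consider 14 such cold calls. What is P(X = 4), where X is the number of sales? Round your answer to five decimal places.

X ~ Binomial(n=14, p=0.10).
P(X=4) = C(14,4) · p^4 · (1−p)^10
= 1001 · 0.0001 · 0.34868 = 0.0349027

0.03490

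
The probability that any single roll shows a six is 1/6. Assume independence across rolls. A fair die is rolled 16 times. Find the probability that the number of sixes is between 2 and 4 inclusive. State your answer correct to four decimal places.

0.6594

X ~ Binomial(16, 0.166667); P(2 ≤ X ≤ 4) = Σ C(16,k) p^k (1−p)^(16−k) over k:
  k=2: C(16,2)·0.166667^2·0.833333^14 = 0.259622
  k=3: C(16,3)·0.166667^3·0.833333^13 = 0.242314
  k=4: C(16,4)·0.166667^4·0.833333^12 = 0.157504
Total = 0.659440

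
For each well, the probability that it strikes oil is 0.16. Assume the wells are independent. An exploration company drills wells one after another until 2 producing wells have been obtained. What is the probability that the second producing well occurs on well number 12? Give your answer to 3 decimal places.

0.049

Y = trial on which the second success occurs; negative binomial, r=2, p=0.16.
P(Y=12) = C(11,1) · p^2 · (1−p)^10
= 11 · 0.0256 · 0.1749 = 0.04925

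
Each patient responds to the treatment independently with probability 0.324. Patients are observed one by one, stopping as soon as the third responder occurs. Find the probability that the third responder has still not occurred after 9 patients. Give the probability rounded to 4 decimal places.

Needing more than 9 patients ⇔ fewer than 3 successes in the first 9. With X ~ Binomial(9, 0.324), P(Y > 9) = P(X ≤ 2).
  k=0: C(9,0)·0.324^0·0.676^9 = 0.029480
  k=1: C(9,1)·0.324^1·0.676^8 = 0.127163
  k=2: C(9,2)·0.324^2·0.676^7 = 0.243792
P(X ≤ 2) = 0.400435

0.4004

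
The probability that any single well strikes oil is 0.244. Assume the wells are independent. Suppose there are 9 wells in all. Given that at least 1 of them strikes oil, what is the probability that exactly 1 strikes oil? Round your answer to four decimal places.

0.2549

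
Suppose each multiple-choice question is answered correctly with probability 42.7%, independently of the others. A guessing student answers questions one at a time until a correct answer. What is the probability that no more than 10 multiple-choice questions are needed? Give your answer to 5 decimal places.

0.99618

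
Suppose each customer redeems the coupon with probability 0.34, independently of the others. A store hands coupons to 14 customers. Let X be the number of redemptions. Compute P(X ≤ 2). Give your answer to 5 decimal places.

X ~ Binomial(14, 0.34); P(X ≤ 2) = Σ C(14,k) p^k (1−p)^(14−k) over k:
  k=0: C(14,0)·0.34^0·0.66^14 = 0.0029759
  k=1: C(14,1)·0.34^1·0.66^13 = 0.0214624
  k=2: C(14,2)·0.34^2·0.66^12 = 0.0718665
Total = 0.0963048

0.09630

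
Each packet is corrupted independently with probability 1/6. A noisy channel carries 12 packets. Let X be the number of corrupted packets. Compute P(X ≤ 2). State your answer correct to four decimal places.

0.6774

X ~ Binomial(12, 0.166667); P(X ≤ 2) = Σ C(12,k) p^k (1−p)^(12−k) over k:
  k=0: C(12,0)·0.166667^0·0.833333^12 = 0.112157
  k=1: C(12,1)·0.166667^1·0.833333^11 = 0.269176
  k=2: C(12,2)·0.166667^2·0.833333^10 = 0.296094
Total = 0.677426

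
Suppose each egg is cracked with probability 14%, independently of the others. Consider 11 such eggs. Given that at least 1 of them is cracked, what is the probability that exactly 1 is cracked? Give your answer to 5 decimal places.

X ~ Binomial(11, 0.14). Want P(X=1 | X≥1) = P(X=1) / P(X≥1).
P(X=1) = C(11,1)·0.14^1·0.86^10 = 0.3408044
P(X≥1) = 1 − 0.1903194 = 0.8096806
Ratio = 0.3408044 / 0.8096806 = 0.4209122

0.42091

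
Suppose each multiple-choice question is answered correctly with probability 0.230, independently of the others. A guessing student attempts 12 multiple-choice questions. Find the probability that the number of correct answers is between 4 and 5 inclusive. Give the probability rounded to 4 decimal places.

0.2530

X ~ Binomial(12, 0.23); P(4 ≤ X ≤ 5) = Σ C(12,k) p^k (1−p)^(12−k) over k:
  k=4: C(12,4)·0.23^4·0.77^8 = 0.171176
  k=5: C(12,5)·0.23^5·0.77^7 = 0.081809
Total = 0.252984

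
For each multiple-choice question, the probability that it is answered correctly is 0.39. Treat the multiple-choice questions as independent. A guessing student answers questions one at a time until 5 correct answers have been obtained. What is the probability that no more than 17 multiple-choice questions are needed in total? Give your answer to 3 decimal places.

Finishing within 17 multiple-choice questions ⇔ at least 5 successes in the first 17. With X ~ Binomial(17, 0.39), P(Y ≤ 17) = 1 − P(X ≤ 4).
  k=0: C(17,0)·0.39^0·0.61^17 = 0.00022
  k=1: C(17,1)·0.39^1·0.61^16 = 0.00244
  k=2: C(17,2)·0.39^2·0.61^15 = 0.01246
  k=3: C(17,3)·0.39^3·0.61^14 = 0.03984
  k=4: C(17,4)·0.39^4·0.61^13 = 0.08915
1 − 0.14411 = 0.85589

0.856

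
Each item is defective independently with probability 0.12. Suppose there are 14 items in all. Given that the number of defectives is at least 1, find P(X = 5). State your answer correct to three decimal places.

0.019

X ~ Binomial(14, 0.12). Want P(X=5 | X≥1) = P(X=5) / P(X≥1).
P(X=5) = C(14,5)·0.12^5·0.88^9 = 0.01577
P(X≥1) = 1 − 0.16702 = 0.83298
Ratio = 0.01577 / 0.83298 = 0.01893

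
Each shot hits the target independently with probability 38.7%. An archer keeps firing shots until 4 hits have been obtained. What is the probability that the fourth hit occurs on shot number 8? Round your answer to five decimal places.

0.11085

Y = trial on which the fourth success occurs; negative binomial, r=4, p=0.387.
P(Y=8) = C(7,3) · p^4 · (1−p)^4
= 35 · 0.022431 · 0.1412 = 0.1108546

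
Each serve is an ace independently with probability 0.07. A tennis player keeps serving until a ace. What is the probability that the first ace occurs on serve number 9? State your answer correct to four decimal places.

0.0392

Geometric (trials to first success), p = 0.07.
P(Y = 9) = (1−p)^8 · p = 0.55958 · 0.07 = 0.039171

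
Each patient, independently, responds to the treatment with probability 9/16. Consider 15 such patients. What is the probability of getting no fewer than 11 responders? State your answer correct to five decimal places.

X ~ Binomial(15, 0.5625); P(X ≥ 11) = Σ C(15,k) p^k (1−p)^(15−k) over k:
  k=11: C(15,11)·0.5625^11·0.4375^4 = 0.0892057
  k=12: C(15,12)·0.5625^12·0.4375^3 = 0.0382310
  k=13: C(15,13)·0.5625^13·0.4375^2 = 0.0113433
  k=14: C(15,14)·0.5625^14·0.4375^1 = 0.0020835
  k=15: C(15,15)·0.5625^15·0.4375^0 = 0.0001786
Total = 0.1410420

0.14104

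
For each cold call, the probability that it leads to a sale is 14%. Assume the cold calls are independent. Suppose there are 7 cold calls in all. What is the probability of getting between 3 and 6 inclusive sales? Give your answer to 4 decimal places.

X ~ Binomial(7, 0.14); P(3 ≤ X ≤ 6) = Σ C(7,k) p^k (1−p)^(7−k) over k:
  k=3: C(7,3)·0.14^3·0.86^4 = 0.052535
  k=4: C(7,4)·0.14^4·0.86^3 = 0.008552
  k=5: C(7,5)·0.14^5·0.86^2 = 0.000835
  k=6: C(7,6)·0.14^6·0.86^1 = 0.000045
Total = 0.061967

0.0620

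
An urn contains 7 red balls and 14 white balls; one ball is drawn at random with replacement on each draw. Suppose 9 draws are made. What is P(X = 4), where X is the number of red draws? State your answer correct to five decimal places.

0.20485

X ~ Binomial(n=9, p=0.333333).
P(X=4) = C(9,4) · p^4 · (1−p)^5
= 126 · 0.012346 · 0.13169 = 0.2048468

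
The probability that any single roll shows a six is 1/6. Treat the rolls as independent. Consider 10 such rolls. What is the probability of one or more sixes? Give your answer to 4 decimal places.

P(at least one) = 1 − P(none) = 1 − (1 − 0.166667)^10
= 1 − 0.161506 = 0.838494

0.8385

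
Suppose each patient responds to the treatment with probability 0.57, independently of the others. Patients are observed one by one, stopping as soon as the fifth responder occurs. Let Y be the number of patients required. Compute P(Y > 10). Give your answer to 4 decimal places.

Needing more than 10 patients ⇔ fewer than 5 successes in the first 10. With X ~ Binomial(10, 0.57), P(Y > 10) = P(X ≤ 4).
  k=0: C(10,0)·0.57^0·0.43^10 = 0.000216
  k=1: C(10,1)·0.57^1·0.43^9 = 0.002865
  k=2: C(10,2)·0.57^2·0.43^8 = 0.017089
  k=3: C(10,3)·0.57^3·0.43^7 = 0.060407
  k=4: C(10,4)·0.57^4·0.43^6 = 0.140129
P(X ≤ 4) = 0.220706

0.2207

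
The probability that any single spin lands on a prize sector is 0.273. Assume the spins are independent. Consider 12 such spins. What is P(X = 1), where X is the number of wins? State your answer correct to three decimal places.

0.098

X ~ Binomial(n=12, p=0.273).
P(X=1) = C(12,1) · p^1 · (1−p)^11
= 12 · 0.273 · 0.029983 = 0.09823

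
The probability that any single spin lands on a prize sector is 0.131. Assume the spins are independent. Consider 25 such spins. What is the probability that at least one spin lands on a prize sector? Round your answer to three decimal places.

P(at least one) = 1 − P(none) = 1 − (1 − 0.131)^25
= 1 − 0.02989 = 0.97011

0.970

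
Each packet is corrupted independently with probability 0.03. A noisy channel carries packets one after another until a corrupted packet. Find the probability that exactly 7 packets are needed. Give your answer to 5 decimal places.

Geometric (trials to first success), p = 0.03.
P(Y = 7) = (1−p)^6 · p = 0.83297 · 0.03 = 0.0249892

0.02499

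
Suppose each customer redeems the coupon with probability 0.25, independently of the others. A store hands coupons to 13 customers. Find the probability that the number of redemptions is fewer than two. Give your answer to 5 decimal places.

0.12671

X ~ Binomial(13, 0.25); P(X ≤ 1) = Σ C(13,k) p^k (1−p)^(13−k) over k:
  k=0: C(13,0)·0.25^0·0.75^13 = 0.0237573
  k=1: C(13,1)·0.25^1·0.75^12 = 0.1029481
Total = 0.1267054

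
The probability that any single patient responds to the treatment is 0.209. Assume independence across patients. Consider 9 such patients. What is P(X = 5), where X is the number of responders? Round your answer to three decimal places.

X ~ Binomial(n=9, p=0.209).
P(X=5) = C(9,5) · p^5 · (1−p)^4
= 126 · 0.00039878 · 0.39148 = 0.01967

0.020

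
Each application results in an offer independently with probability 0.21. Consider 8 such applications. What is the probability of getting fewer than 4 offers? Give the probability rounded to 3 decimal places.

0.934

X ~ Binomial(8, 0.21); P(X ≤ 3) = Σ C(8,k) p^k (1−p)^(8−k) over k:
  k=0: C(8,0)·0.21^0·0.79^8 = 0.15171
  k=1: C(8,1)·0.21^1·0.79^7 = 0.32263
  k=2: C(8,2)·0.21^2·0.79^6 = 0.30016
  k=3: C(8,3)·0.21^3·0.79^5 = 0.15958
Total = 0.93408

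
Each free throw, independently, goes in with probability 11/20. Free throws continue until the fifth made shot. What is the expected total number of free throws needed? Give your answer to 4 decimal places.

Y = total free throws until the fifth success; negative binomial with r=5, p=0.55.
E[Y] = r / p = 5 / 0.55 = 9.090909

9.0909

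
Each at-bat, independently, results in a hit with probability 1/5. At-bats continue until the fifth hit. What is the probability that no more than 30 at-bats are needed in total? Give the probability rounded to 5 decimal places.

0.74477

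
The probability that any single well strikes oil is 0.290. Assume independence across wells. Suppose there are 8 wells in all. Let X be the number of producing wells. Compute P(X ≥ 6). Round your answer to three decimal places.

0.009

X ~ Binomial(8, 0.29); P(X ≥ 6) = Σ C(8,k) p^k (1−p)^(8−k) over k:
  k=6: C(8,6)·0.29^6·0.71^2 = 0.00840
  k=7: C(8,7)·0.29^7·0.71^1 = 0.00098
  k=8: C(8,8)·0.29^8·0.71^0 = 0.00005
Total = 0.00943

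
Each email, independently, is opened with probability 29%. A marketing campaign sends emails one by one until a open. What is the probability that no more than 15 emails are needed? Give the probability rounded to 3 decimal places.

Y = number of emails to the first success; geometric, p = 0.29.
P(Y ≤ 15) = 1 − (1−p)^15 = 1 − 0.00587 = 0.99413

0.994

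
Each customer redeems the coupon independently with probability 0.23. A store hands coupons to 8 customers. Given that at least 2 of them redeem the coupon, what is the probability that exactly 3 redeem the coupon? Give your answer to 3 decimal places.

0.317

X ~ Binomial(8, 0.23). Want P(X=3 | X≥2) = P(X=3) / P(X≥2).
P(X=3) = C(8,3)·0.23^3·0.77^5 = 0.18443
P(X≥2) = 1 − 0.12357 − 0.29529 = 0.58113
Ratio = 0.18443 / 0.58113 = 0.31736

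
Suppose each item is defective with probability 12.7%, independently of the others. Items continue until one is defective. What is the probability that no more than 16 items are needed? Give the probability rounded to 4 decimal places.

Y = number of items to the first success; geometric, p = 0.127.
P(Y ≤ 16) = 1 − (1−p)^16 = 1 − 0.113822 = 0.886178

0.8862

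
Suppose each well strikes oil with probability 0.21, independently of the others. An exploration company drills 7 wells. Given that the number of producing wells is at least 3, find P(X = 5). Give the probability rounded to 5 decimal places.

0.03231

X ~ Binomial(7, 0.21). Want P(X=5 | X≥3) = P(X=5) / P(X≥3).
P(X=5) = C(7,5)·0.21^5·0.79^2 = 0.0053527
P(X≥3) = 1 − 0.1920391 − 0.3573386 − 0.2849662 = 0.1656562
Ratio = 0.0053527 / 0.1656562 = 0.0323119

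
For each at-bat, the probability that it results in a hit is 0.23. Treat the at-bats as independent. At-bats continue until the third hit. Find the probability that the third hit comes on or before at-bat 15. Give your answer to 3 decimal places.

0.706

Finishing within 15 at-bats ⇔ at least 3 successes in the first 15. With X ~ Binomial(15, 0.23), P(Y ≤ 15) = 1 − P(X ≤ 2).
  k=0: C(15,0)·0.23^0·0.77^15 = 0.01983
  k=1: C(15,1)·0.23^1·0.77^14 = 0.08886
  k=2: C(15,2)·0.23^2·0.77^13 = 0.18579
1 − 0.29448 = 0.70552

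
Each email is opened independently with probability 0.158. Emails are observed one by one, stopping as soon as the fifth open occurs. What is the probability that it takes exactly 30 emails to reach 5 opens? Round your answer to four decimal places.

Y = trial on which the fifth success occurs; negative binomial, r=5, p=0.158.
P(Y=30) = C(29,4) · p^5 · (1−p)^25
= 23751 · 9.8466e-05 · 0.013577 = 0.031752

0.0318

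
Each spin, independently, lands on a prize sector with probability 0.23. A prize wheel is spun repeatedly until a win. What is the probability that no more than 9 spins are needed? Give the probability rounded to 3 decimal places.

0.905

Y = number of spins to the first success; geometric, p = 0.23.
P(Y ≤ 9) = 1 − (1−p)^9 = 1 − 0.09515 = 0.90485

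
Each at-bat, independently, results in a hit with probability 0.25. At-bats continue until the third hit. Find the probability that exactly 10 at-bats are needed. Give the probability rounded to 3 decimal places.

Y = trial on which the third success occurs; negative binomial, r=3, p=0.25.
P(Y=10) = C(9,2) · p^3 · (1−p)^7
= 36 · 0.015625 · 0.13348 = 0.07508

0.075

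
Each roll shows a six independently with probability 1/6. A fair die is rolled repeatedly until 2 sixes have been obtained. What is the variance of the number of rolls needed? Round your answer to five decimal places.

60.00000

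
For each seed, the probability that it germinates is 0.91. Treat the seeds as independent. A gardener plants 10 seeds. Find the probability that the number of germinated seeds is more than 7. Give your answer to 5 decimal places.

0.94596

X ~ Binomial(10, 0.91); P(X ≥ 8) = Σ C(10,k) p^k (1−p)^(10−k) over k:
  k=8: C(10,8)·0.91^8·0.09^2 = 0.1714070
  k=9: C(10,9)·0.91^9·0.09^1 = 0.3851368
  k=10: C(10,10)·0.91^10·0.09^0 = 0.3894161
Total = 0.9459600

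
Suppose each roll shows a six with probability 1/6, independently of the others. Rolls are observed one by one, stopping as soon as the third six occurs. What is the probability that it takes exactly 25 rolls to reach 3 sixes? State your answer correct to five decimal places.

0.02315

Y = trial on which the third success occurs; negative binomial, r=3, p=0.166667.
P(Y=25) = C(24,2) · p^3 · (1−p)^22
= 276 · 0.0046296 · 0.018114 = 0.0231456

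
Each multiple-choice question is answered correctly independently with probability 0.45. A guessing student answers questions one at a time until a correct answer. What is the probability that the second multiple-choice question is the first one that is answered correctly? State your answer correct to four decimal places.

0.2475

Geometric (trials to first success), p = 0.45.
P(Y = 2) = (1−p)^1 · p = 0.55 · 0.45 = 0.247500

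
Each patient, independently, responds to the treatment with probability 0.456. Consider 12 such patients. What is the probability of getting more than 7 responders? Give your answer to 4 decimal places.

0.1201

X ~ Binomial(12, 0.456); P(X ≥ 8) = Σ C(12,k) p^k (1−p)^(12−k) over k:
  k=8: C(12,8)·0.456^8·0.544^4 = 0.081044
  k=9: C(12,9)·0.456^9·0.544^3 = 0.030193
  k=10: C(12,10)·0.456^10·0.544^2 = 0.007593
  k=11: C(12,11)·0.456^11·0.544^1 = 0.001157
  k=12: C(12,12)·0.456^12·0.544^0 = 0.000081
Total = 0.120067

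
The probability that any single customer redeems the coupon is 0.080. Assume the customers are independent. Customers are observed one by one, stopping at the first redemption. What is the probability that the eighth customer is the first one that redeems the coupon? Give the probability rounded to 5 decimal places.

0.04463

Geometric (trials to first success), p = 0.08.
P(Y = 8) = (1−p)^7 · p = 0.55785 · 0.08 = 0.0446277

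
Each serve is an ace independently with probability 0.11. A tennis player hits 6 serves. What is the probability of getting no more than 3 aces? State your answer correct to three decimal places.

X ~ Binomial(6, 0.11); P(X ≤ 3) = Σ C(6,k) p^k (1−p)^(6−k) over k:
  k=0: C(6,0)·0.11^0·0.89^6 = 0.49698
  k=1: C(6,1)·0.11^1·0.89^5 = 0.36855
  k=2: C(6,2)·0.11^2·0.89^4 = 0.11388
  k=3: C(6,3)·0.11^3·0.89^3 = 0.01877
Total = 0.99817

0.998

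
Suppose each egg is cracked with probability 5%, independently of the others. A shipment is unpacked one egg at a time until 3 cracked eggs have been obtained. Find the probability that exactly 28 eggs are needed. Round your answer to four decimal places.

Y = trial on which the third success occurs; negative binomial, r=3, p=0.05.
P(Y=28) = C(27,2) · p^3 · (1−p)^25
= 351 · 0.000125 · 0.27739 = 0.012170

0.0122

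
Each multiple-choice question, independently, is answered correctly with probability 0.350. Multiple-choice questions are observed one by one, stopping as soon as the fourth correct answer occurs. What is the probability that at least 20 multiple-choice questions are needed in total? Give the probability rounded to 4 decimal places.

0.0591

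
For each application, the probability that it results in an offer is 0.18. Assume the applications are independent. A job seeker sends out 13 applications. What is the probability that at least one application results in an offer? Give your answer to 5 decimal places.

P(at least one) = 1 − P(none) = 1 − (1 − 0.18)^13
= 1 − 0.0757844 = 0.9242156

0.92422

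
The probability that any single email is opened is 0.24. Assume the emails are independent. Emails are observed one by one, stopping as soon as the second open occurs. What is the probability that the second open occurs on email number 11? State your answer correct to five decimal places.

0.04872

Y = trial on which the second success occurs; negative binomial, r=2, p=0.24.
P(Y=11) = C(10,1) · p^2 · (1−p)^9
= 10 · 0.0576 · 0.084591 = 0.0487242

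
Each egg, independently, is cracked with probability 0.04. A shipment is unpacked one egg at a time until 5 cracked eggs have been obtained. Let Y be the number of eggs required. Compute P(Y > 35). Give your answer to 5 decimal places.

0.98779

Needing more than 35 eggs ⇔ fewer than 5 successes in the first 35. With X ~ Binomial(35, 0.04), P(Y > 35) = P(X ≤ 4).
  k=0: C(35,0)·0.04^0·0.96^35 = 0.2396035
  k=1: C(35,1)·0.04^1·0.96^34 = 0.3494218
  k=2: C(35,2)·0.04^2·0.96^33 = 0.2475071
  k=3: C(35,3)·0.04^3·0.96^32 = 0.1134407
  k=4: C(35,4)·0.04^4·0.96^31 = 0.0378136
P(X ≤ 4) = 0.9877867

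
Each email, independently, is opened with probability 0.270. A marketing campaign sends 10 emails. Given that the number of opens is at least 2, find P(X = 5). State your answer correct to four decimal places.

X ~ Binomial(10, 0.27). Want P(X=5 | X≥2) = P(X=5) / P(X≥2).
P(X=5) = C(10,5)·0.27^5·0.73^5 = 0.074961
P(X≥2) = 1 − 0.042976 − 0.158953 = 0.798070
Ratio = 0.074961 / 0.798070 = 0.093927

0.0939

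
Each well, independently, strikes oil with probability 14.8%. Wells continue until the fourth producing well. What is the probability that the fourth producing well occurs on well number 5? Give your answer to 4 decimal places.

Y = trial on which the fourth success occurs; negative binomial, r=4, p=0.148.
P(Y=5) = C(4,3) · p^4 · (1−p)^1
= 4 · 0.00047979 · 0.852 = 0.001635

0.0016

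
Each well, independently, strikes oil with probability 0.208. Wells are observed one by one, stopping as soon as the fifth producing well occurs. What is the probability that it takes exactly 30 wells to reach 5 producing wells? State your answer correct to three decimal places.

Y = trial on which the fifth success occurs; negative binomial, r=5, p=0.208.
P(Y=30) = C(29,4) · p^5 · (1−p)^25
= 23751 · 0.00038933 · 0.0029385 = 0.02717

0.027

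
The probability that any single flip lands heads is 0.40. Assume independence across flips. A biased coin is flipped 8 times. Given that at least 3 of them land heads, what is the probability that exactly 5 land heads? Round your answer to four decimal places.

0.1809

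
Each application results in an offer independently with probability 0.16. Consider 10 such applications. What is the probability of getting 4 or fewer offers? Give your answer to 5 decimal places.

0.98699

X ~ Binomial(10, 0.16); P(X ≤ 4) = Σ C(10,k) p^k (1−p)^(10−k) over k:
  k=0: C(10,0)·0.16^0·0.84^10 = 0.1749012
  k=1: C(10,1)·0.16^1·0.84^9 = 0.3331452
  k=2: C(10,2)·0.16^2·0.84^8 = 0.2855530
  k=3: C(10,3)·0.16^3·0.84^7 = 0.1450428
  k=4: C(10,4)·0.16^4·0.84^6 = 0.0483476
Total = 0.9869899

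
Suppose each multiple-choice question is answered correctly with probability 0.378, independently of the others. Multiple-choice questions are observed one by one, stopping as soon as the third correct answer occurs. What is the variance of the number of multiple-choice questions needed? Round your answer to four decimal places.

13.0595

Y = total multiple-choice questions until the third success; negative binomial with r=3, p=0.378.
Var(Y) = r(1−p)/p² = 3·0.622 / 0.378² = 13.059545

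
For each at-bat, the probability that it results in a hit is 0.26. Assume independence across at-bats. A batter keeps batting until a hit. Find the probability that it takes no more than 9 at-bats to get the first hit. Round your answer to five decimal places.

0.93346

Y = number of at-bats to the first success; geometric, p = 0.26.
P(Y ≤ 9) = 1 − (1−p)^9 = 1 − 0.0665404 = 0.9334596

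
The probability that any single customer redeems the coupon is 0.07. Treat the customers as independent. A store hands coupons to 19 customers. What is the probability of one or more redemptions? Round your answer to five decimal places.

P(at least one) = 1 − P(none) = 1 − (1 − 0.07)^19
= 1 − 0.2518698 = 0.7481302

0.74813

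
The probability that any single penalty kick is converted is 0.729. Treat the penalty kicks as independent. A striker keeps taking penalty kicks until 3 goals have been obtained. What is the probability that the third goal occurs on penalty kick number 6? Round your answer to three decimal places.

Y = trial on which the third success occurs; negative binomial, r=3, p=0.729.
P(Y=6) = C(5,2) · p^3 · (1−p)^3
= 10 · 0.38742 · 0.019903 = 0.07711

0.077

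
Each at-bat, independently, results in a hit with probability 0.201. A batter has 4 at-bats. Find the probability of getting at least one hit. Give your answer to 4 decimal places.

0.5924

P(at least one) = 1 − P(none) = 1 − (1 − 0.201)^4
= 1 − 0.407556 = 0.592444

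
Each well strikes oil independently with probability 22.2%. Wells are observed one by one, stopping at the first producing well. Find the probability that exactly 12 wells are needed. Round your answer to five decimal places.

0.01403

Geometric (trials to first success), p = 0.222.
P(Y = 12) = (1−p)^11 · p = 0.063209 · 0.222 = 0.0140323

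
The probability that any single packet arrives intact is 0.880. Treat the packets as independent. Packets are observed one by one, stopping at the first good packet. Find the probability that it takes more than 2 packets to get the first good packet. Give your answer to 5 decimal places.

0.01440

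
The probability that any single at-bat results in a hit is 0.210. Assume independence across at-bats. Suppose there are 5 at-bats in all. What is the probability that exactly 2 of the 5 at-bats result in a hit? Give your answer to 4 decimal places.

0.2174

X ~ Binomial(n=5, p=0.21).
P(X=2) = C(5,2) · p^2 · (1−p)^3
= 10 · 0.0441 · 0.49304 = 0.217430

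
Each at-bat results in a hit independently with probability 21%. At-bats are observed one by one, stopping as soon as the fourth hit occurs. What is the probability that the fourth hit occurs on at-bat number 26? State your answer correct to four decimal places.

Y = trial on which the fourth success occurs; negative binomial, r=4, p=0.21.
P(Y=26) = C(25,3) · p^4 · (1−p)^22
= 2300 · 0.0019448 · 0.0055949 = 0.025027

0.0250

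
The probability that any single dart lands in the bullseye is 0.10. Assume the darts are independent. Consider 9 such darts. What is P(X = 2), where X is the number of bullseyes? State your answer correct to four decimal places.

X ~ Binomial(n=9, p=0.10).
P(X=2) = C(9,2) · p^2 · (1−p)^7
= 36 · 0.01 · 0.4783 = 0.172187

0.1722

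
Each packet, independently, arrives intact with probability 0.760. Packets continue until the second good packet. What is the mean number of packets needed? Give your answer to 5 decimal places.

Y = total packets until the second success; negative binomial with r=2, p=0.76.
E[Y] = r / p = 2 / 0.76 = 2.6315789

2.63158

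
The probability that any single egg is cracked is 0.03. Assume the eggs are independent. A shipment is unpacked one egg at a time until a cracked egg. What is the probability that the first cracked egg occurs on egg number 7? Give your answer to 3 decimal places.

0.025

Geometric (trials to first success), p = 0.03.
P(Y = 7) = (1−p)^6 · p = 0.83297 · 0.03 = 0.02499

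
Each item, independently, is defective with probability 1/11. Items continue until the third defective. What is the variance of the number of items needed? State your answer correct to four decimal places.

Y = total items until the third success; negative binomial with r=3, p=0.090909.
Var(Y) = r(1−p)/p² = 3·0.909091 / 0.090909² = 330.000000

330.0000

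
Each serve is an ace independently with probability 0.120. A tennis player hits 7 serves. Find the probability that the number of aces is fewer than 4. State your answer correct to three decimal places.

X ~ Binomial(7, 0.12); P(X ≤ 3) = Σ C(7,k) p^k (1−p)^(7−k) over k:
  k=0: C(7,0)·0.12^0·0.88^7 = 0.40868
  k=1: C(7,1)·0.12^1·0.88^6 = 0.39010
  k=2: C(7,2)·0.12^2·0.88^5 = 0.15959
  k=3: C(7,3)·0.12^3·0.88^4 = 0.03627
Total = 0.99463

0.995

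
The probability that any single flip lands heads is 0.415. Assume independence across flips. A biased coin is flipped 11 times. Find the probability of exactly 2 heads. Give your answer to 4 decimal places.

0.0760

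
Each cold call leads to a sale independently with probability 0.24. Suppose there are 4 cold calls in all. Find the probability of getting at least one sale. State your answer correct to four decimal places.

0.6664

P(at least one) = 1 − P(none) = 1 − (1 − 0.24)^4
= 1 − 0.333622 = 0.666378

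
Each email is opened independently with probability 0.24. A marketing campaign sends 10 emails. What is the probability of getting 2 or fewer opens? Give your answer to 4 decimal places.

0.5558

X ~ Binomial(10, 0.24); P(X ≤ 2) = Σ C(10,k) p^k (1−p)^(10−k) over k:
  k=0: C(10,0)·0.24^0·0.76^10 = 0.064289
  k=1: C(10,1)·0.24^1·0.76^9 = 0.203018
  k=2: C(10,2)·0.24^2·0.76^8 = 0.288499
Total = 0.555805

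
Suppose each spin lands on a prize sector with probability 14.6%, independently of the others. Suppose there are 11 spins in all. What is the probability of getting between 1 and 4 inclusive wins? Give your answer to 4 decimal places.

X ~ Binomial(11, 0.146); P(1 ≤ X ≤ 4) = Σ C(11,k) p^k (1−p)^(11−k) over k:
  k=1: C(11,1)·0.146^1·0.854^10 = 0.331378
  k=2: C(11,2)·0.146^2·0.854^9 = 0.283263
  k=3: C(11,3)·0.146^3·0.854^8 = 0.145280
  k=4: C(11,4)·0.146^4·0.854^7 = 0.049674
Total = 0.809595

0.8096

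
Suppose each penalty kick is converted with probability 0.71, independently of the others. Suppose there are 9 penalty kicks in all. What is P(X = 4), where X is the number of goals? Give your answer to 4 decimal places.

0.0657

X ~ Binomial(n=9, p=0.71).
P(X=4) = C(9,4) · p^4 · (1−p)^5
= 126 · 0.25412 · 0.0020511 = 0.065674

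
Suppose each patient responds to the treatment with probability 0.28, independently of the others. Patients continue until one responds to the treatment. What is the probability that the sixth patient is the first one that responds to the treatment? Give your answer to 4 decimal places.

Geometric (trials to first success), p = 0.28.
P(Y = 6) = (1−p)^5 · p = 0.19349 · 0.28 = 0.054178

0.0542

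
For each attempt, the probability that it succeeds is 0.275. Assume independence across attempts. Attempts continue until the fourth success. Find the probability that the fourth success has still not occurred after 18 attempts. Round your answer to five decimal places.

0.22777

Needing more than 18 attempts ⇔ fewer than 4 successes in the first 18. With X ~ Binomial(18, 0.275), P(Y > 18) = P(X ≤ 3).
  k=0: C(18,0)·0.275^0·0.725^18 = 0.0030626
  k=1: C(18,1)·0.275^1·0.725^17 = 0.0209099
  k=2: C(18,2)·0.275^2·0.725^16 = 0.0674163
  k=3: C(18,3)·0.275^3·0.725^15 = 0.1363824
P(X ≤ 3) = 0.2277711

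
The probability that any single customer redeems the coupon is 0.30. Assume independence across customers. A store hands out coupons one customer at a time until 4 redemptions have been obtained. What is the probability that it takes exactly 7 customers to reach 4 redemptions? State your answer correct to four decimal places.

0.0556

Y = trial on which the fourth success occurs; negative binomial, r=4, p=0.30.
P(Y=7) = C(6,3) · p^4 · (1−p)^3
= 20 · 0.0081 · 0.343 = 0.055566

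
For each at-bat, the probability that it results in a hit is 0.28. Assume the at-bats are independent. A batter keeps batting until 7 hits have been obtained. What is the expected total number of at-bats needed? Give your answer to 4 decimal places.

Y = total at-bats until the seventh success; negative binomial with r=7, p=0.28.
E[Y] = r / p = 7 / 0.28 = 25.000000

25.0000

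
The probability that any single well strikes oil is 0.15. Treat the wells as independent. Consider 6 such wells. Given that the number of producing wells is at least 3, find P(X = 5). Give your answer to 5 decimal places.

X ~ Binomial(6, 0.15). Want P(X=5 | X≥3) = P(X=5) / P(X≥3).
P(X=5) = C(6,5)·0.15^5·0.85^1 = 0.0003873
P(X≥3) = 1 − 0.3771495 − 0.3993348 − 0.1761771 = 0.0473386
Ratio = 0.0003873 / 0.0473386 = 0.0081811

0.00818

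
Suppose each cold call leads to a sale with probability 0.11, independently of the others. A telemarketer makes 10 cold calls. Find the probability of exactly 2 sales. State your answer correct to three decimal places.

0.214

X ~ Binomial(n=10, p=0.11).
P(X=2) = C(10,2) · p^2 · (1−p)^8
= 45 · 0.0121 · 0.39366 = 0.21435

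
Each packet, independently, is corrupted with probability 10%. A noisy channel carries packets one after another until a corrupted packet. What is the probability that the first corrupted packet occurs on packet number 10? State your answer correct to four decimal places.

0.0387

Geometric (trials to first success), p = 0.10.
P(Y = 10) = (1−p)^9 · p = 0.38742 · 0.10 = 0.038742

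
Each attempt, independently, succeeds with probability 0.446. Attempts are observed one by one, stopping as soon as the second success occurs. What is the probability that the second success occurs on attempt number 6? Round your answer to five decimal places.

0.09369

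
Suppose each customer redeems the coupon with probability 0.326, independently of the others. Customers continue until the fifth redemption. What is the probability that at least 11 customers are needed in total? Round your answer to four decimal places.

Needing more than 10 customers ⇔ fewer than 5 successes in the first 10. With X ~ Binomial(10, 0.326), P(Y > 10) = P(X ≤ 4).
  k=0: C(10,0)·0.326^0·0.674^10 = 0.019346
  k=1: C(10,1)·0.326^1·0.674^9 = 0.093574
  k=2: C(10,2)·0.326^2·0.674^8 = 0.203670
  k=3: C(10,3)·0.326^3·0.674^7 = 0.262696
  k=4: C(10,4)·0.326^4·0.674^6 = 0.222356
P(X ≤ 4) = 0.801643

0.8016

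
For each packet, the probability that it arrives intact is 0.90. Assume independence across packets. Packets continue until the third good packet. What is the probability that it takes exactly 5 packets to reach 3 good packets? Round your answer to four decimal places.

Y = trial on which the third success occurs; negative binomial, r=3, p=0.90.
P(Y=5) = C(4,2) · p^3 · (1−p)^2
= 6 · 0.729 · 0.01 = 0.043740

0.0437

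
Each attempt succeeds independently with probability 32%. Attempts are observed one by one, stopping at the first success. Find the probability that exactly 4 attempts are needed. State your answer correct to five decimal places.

0.10062

Geometric (trials to first success), p = 0.32.
P(Y = 4) = (1−p)^3 · p = 0.31443 · 0.32 = 0.1006182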